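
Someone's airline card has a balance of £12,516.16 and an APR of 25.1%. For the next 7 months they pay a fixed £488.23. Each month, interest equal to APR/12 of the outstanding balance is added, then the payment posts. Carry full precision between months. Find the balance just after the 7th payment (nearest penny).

£10,828.12

Monthly rate r = 25.1%/12 = 2.09167% = 0.0209167.
Each month: B ← B·(1+r) − £488.23.
Month 1: interest £261.80; balance after payment £12,289.73.
Month 2: interest £257.06; balance after payment £12,058.56.
Month 3: interest £252.22; balance after payment £11,822.55.
Month 4: interest £247.29; balance after payment £11,581.61.
Month 5: interest £242.25; balance after payment £11,335.63.
Month 6: interest £237.10; balance after payment £11,084.50.
Month 7: interest £231.85; balance after payment £10,828.12.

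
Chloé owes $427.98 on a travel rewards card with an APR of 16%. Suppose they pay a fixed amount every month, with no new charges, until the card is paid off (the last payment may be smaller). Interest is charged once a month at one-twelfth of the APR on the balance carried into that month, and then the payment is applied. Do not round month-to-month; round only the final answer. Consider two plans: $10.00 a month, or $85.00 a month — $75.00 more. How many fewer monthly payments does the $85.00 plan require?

Monthly rate r = 16%/12 = 1.33333% = 0.0133333.
At $10.00/mo: n = ⌈−ln(1 − rB₀/P)/ln(1+r)⌉ = 64 payments (last $8.32); total interest = total paid − $427.98 = $210.34.
At $85.00/mo: 6 payments (last $21.07); total interest $18.09.
Payments saved = 64 − 6 = 58.

58 fewer payments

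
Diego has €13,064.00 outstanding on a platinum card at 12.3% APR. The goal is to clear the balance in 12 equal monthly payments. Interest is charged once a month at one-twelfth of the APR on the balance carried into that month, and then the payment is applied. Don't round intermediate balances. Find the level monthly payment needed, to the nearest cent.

Monthly rate r = 12.3%/12 = 1.025% = 0.01025.
Level-payment amortization: P = B₀·r / (1 − (1+r)^(−n)) = 13064.00·0.01025 / (1 − 1.01025^(−12)).
Denominator 1 − (1+r)^(−12) = 0.115182526.
P = 133.906 / 0.115182526 ≈ 1162.55.

€1,162.55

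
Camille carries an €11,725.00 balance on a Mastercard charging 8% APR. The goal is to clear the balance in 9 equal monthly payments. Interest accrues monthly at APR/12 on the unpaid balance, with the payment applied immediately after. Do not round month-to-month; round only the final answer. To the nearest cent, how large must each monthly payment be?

Monthly rate r = 8%/12 = 0.666667% = 0.00666667.
Level-payment amortization: P = B₀·r / (1 − (1+r)^(−n)) = 11725.00·0.00666667 / (1 − 1.00667^(−9)).
Denominator 1 − (1+r)^(−9) = 0.0580479278.
P = 78.1667 / 0.0580479278 ≈ 1346.59.

€1,346.59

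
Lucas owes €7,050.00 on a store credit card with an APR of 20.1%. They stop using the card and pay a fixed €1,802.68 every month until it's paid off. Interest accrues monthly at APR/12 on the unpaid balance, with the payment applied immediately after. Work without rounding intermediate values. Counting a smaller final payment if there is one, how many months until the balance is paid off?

Monthly rate r = 20.1%/12 = 1.675% = 0.01675.
Recurrence: B ← B·(1+r) − €1,802.68.
Month 1: interest €118.09; balance after payment €5,365.41.
Month 2: interest €89.87; balance after payment €3,652.60.
Month 3: interest €61.18; balance after payment €1,911.10.
Month 4: interest €32.01; balance after payment €140.43.
Month 5: interest €2.35; balance after payment €0.00.

5 payments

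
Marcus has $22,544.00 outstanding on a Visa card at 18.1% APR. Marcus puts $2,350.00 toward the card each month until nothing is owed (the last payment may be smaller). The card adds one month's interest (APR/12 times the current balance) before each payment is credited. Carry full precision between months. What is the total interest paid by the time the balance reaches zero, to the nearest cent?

$1,995.22

Monthly rate r = 18.1%/12 = 1.50833% = 0.0150833.
Payoff takes n = ⌈−ln(1 − rB₀/P)/ln(1+r)⌉ = ⌈10.440⌉ = 11 payments; the last is $1,039.22.
Total paid = 10·$2,350.00 + $1,039.22 = $24,539.22.
Total interest = total paid − principal = $24,539.22 − $22,544.00 = $1,995.22.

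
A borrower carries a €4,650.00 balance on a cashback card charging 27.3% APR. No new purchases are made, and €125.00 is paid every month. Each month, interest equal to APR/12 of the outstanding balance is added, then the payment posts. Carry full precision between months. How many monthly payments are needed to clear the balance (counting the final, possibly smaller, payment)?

Monthly rate r = 27.3%/12 = 2.275% = 0.02275.
Recurrence: B ← B·(1+r) − €125.00.
Month 1: interest €105.79; balance after payment €4,630.79.
Month 2: interest €105.35; balance after payment €4,611.14.
Closed form: n = −ln(1 − rB₀/P)/ln(1+r) = −ln(0.1537)/ln(1.02275) ≈ 83.252, so the balance reaches zero during payment 84.

84 months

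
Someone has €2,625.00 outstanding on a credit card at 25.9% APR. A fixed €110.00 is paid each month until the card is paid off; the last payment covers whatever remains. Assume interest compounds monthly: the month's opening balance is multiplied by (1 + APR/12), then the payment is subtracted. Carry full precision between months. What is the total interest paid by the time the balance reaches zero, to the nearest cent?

Monthly rate r = 25.9%/12 = 2.15833% = 0.0215833.
Payoff takes n = ⌈−ln(1 − rB₀/P)/ln(1+r)⌉ = ⌈33.892⌉ = 34 payments; the last is €98.25.
Total paid = 33·€110.00 + €98.25 = €3,728.25.
Total interest = total paid − principal = €3,728.25 − €2,625.00 = €1,103.25.

€1,103.25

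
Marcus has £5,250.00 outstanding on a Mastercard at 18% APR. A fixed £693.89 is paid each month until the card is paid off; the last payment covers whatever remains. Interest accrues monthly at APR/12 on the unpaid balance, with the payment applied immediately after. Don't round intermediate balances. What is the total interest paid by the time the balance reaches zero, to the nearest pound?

Monthly rate r = 18%/12 = 1.5% = 0.015.
Payoff takes n = ⌈−ln(1 − rB₀/P)/ln(1+r)⌉ = ⌈8.091⌉ = 9 payments; the last is £63.56.
Total paid = 8·£693.89 + £63.56 = £5,614.68.
Total interest = total paid − principal = £5,614.68 − £5,250.00 = £364.68.

£365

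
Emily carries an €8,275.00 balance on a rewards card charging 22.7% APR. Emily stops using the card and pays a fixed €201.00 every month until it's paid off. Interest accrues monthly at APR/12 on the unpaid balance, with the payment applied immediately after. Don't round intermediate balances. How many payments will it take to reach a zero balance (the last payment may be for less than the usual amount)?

81 months

Monthly rate r = 22.7%/12 = 1.89167% = 0.0189167.
Recurrence: B ← B·(1+r) − €201.00.
Month 1: interest €156.54; balance after payment €8,230.54.
Month 2: interest €155.69; balance after payment €8,185.23.
Closed form: n = −ln(1 − rB₀/P)/ln(1+r) = −ln(0.22122)/ln(1.01892) ≈ 80.502, so the balance reaches zero during payment 81.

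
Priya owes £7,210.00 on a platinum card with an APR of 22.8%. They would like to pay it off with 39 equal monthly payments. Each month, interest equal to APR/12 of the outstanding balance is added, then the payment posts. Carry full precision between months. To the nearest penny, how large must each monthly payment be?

£263.42

Monthly rate r = 22.8%/12 = 1.9% = 0.019.
Level-payment amortization: P = B₀·r / (1 − (1+r)^(−n)) = 7210.00·0.019 / (1 − 1.019^(−39)).
Denominator 1 − (1+r)^(−39) = 0.520038034.
P = 136.99 / 0.520038034 ≈ 263.42.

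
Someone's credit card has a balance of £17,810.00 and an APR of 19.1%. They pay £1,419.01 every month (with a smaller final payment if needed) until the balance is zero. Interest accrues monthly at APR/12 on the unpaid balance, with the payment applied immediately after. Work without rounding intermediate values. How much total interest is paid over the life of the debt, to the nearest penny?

£2,217.01

Monthly rate r = 19.1%/12 = 1.59167% = 0.0159167.
Payoff takes n = ⌈−ln(1 − rB₀/P)/ln(1+r)⌉ = ⌈14.113⌉ = 15 payments; the last is £160.87.
Total paid = 14·£1,419.01 + £160.87 = £20,027.01.
Total interest = total paid − principal = £20,027.01 − £17,810.00 = £2,217.01.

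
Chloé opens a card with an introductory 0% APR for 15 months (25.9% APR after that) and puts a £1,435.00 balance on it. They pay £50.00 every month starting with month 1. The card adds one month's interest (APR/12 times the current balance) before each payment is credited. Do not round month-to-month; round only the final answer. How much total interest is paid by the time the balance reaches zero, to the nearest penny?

£135.92

Promo months 1–15 at r₀ = 0%/12 = 0; months 16+ at r₁ = 25.9%/12 = 0.0215833.
After month 15 (no interest yet): B = £1,435.00 − 15·£50.00 = £685.00.
Then at r₁ with £50.00/mo: n₂ = −ln(1 − r₁·B/P)/ln(1+r₁) ≈ 16.42 → 17 more payments.
Total paid = 31·£50.00 + £20.92 = £1,570.92; interest = £1,570.92 − £1,435.00 = £135.92.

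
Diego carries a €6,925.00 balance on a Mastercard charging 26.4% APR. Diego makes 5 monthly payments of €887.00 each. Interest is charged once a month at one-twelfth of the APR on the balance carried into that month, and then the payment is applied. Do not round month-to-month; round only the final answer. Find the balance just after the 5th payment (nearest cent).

Monthly rate r = 26.4%/12 = 2.2% = 0.022.
Each month: B ← B·(1+r) − €887.00.
Month 1: interest €152.35; balance after payment €6,190.35.
Month 2: interest €136.19; balance after payment €5,439.54.
Month 3: interest €119.67; balance after payment €4,672.21.
Month 4: interest €102.79; balance after payment €3,888.00.
Month 5: interest €85.54; balance after payment €3,086.53.

€3,086.53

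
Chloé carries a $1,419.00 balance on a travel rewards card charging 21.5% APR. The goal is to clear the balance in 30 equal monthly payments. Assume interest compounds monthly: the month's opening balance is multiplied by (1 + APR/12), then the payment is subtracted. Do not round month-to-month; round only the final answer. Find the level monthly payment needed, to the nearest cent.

Monthly rate r = 21.5%/12 = 1.79167% = 0.0179167.
Level-payment amortization: P = B₀·r / (1 − (1+r)^(−n)) = 1419.00·0.0179167 / (1 − 1.01792^(−30)).
Denominator 1 − (1+r)^(−30) = 0.413006568.
P = 25.4238 / 0.413006568 ≈ 61.56.

$61.56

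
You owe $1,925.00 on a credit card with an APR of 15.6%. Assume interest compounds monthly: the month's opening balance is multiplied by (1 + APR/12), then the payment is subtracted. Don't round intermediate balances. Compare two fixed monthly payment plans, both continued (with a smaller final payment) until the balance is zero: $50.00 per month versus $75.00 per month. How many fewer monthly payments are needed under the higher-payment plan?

Monthly rate r = 15.6%/12 = 1.3% = 0.013.
At $50.00/mo: n = ⌈−ln(1 − rB₀/P)/ln(1+r)⌉ = 54 payments (last $37.18); total interest = total paid − $1,925.00 = $762.18.
At $75.00/mo: 32 payments (last $32.42); total interest $432.42.
Payments saved = 54 − 32 = 22.

22 fewer payments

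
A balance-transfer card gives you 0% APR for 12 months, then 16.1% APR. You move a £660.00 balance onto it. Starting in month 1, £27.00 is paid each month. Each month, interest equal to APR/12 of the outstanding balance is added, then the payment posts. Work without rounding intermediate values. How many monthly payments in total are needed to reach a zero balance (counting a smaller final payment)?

Promo months 1–12 at r₀ = 0%/12 = 0; months 13+ at r₁ = 16.1%/12 = 0.0134167.
After month 12 (no interest yet): B = £660.00 − 12·£27.00 = £336.00.
Then at r₁ with £27.00/mo: n₂ = −ln(1 − r₁·B/P)/ln(1+r₁) ≈ 13.71 → 14 more payments.

26 payments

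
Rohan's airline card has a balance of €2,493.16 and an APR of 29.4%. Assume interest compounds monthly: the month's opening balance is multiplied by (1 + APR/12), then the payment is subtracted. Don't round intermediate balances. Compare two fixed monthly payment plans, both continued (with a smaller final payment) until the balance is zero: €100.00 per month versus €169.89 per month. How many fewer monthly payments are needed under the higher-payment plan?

Monthly rate r = 29.4%/12 = 2.45% = 0.0245.
At €100.00/mo: n = ⌈−ln(1 − rB₀/P)/ln(1+r)⌉ = 39 payments (last €98.94); total interest = total paid − €2,493.16 = €1,405.78.
At €169.89/mo: 19 payments (last €69.88); total interest €634.74.
Payments saved = 39 − 19 = 20.

20 fewer payments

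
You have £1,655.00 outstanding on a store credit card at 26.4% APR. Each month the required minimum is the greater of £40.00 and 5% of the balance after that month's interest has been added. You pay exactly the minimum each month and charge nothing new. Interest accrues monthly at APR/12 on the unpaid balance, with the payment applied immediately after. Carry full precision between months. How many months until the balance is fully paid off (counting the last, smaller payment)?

Monthly rate r = 26.4%/12 = 2.2% = 0.022.
While 5% of the post-interest balance exceeds £40.00, each month B ← (B·(1+r))·(1 − 0.05), i.e. B shrinks by the factor (1+r)·0.95 = 0.9709.
This holds for months 1–26. Entering month 27 the balance is £767.95; 5% of the post-interest balance is now below £40.00, so the flat £40.00 minimum applies from here.
From month 27 a fixed £40.00 at rate r clears £767.95 in 26 more payments. Total: 26 + 26 = 52 months.

52 months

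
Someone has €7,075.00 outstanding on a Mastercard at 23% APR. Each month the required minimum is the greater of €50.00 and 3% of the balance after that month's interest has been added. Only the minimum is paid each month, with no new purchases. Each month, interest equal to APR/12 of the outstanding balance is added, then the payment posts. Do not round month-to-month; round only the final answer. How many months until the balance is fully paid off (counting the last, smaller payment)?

Monthly rate r = 23%/12 = 1.91667% = 0.0191667.
While 3% of the post-interest balance exceeds €50.00, each month B ← (B·(1+r))·(1 − 0.03), i.e. B shrinks by the factor (1+r)·0.97 = 0.98859.
This holds for months 1–128. Entering month 129 the balance is €1,628.90; 3% of the post-interest balance is now below €50.00, so the flat €50.00 minimum applies from here.
From month 129 a fixed €50.00 at rate r clears €1,628.90 in 52 more payments. Total: 128 + 52 = 180 months.

180 months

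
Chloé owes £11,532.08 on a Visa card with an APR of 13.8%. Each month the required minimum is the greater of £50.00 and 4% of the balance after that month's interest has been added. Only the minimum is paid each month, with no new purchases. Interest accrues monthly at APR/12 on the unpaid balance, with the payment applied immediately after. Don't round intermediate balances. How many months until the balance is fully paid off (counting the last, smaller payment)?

Monthly rate r = 13.8%/12 = 1.15% = 0.0115.
While 4% of the post-interest balance exceeds £50.00, each month B ← (B·(1+r))·(1 − 0.04), i.e. B shrinks by the factor (1+r)·0.96 = 0.97104.
This holds for months 1–76. Entering month 77 the balance is £1,235.74; 4% of the post-interest balance is now below £50.00, so the flat £50.00 minimum applies from here.
From month 77 a fixed £50.00 at rate r clears £1,235.74 in 30 more payments. Total: 76 + 30 = 106 months.

106 months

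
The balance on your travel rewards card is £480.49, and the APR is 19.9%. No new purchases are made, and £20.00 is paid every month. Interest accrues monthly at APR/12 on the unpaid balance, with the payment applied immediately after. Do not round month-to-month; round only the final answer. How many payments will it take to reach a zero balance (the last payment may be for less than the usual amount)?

31 payments

Monthly rate r = 19.9%/12 = 1.65833% = 0.0165833.
Recurrence: B ← B·(1+r) − £20.00.
Month 1: interest £7.97; balance after payment £468.46.
Month 2: interest £7.77; balance after payment £456.23.
Closed form: n = −ln(1 − rB₀/P)/ln(1+r) = −ln(0.60159)/ln(1.01658) ≈ 30.897, so the balance reaches zero during payment 31.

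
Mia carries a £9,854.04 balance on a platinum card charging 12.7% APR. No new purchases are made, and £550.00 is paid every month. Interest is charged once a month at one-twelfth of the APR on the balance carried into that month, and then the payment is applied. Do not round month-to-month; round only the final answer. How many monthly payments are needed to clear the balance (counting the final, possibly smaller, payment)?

20 payments

Monthly rate r = 12.7%/12 = 1.05833% = 0.0105833.
Recurrence: B ← B·(1+r) − £550.00.
Month 1: interest £104.29; balance after payment £9,408.33.
Month 2: interest £99.57; balance after payment £8,957.90.
Closed form: n = −ln(1 − rB₀/P)/ln(1+r) = −ln(0.81038)/ln(1.01058) ≈ 19.971, so the balance reaches zero during payment 20.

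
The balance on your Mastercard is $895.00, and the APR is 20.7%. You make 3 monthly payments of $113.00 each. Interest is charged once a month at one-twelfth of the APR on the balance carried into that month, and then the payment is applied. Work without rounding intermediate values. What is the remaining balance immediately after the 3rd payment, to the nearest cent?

Monthly rate r = 20.7%/12 = 1.725% = 0.01725.
Each month: B ← B·(1+r) − $113.00.
Month 1: interest $15.44; balance after payment $797.44.
Month 2: interest $13.76; balance after payment $698.19.
Month 3: interest $12.04; balance after payment $597.24.

$597.24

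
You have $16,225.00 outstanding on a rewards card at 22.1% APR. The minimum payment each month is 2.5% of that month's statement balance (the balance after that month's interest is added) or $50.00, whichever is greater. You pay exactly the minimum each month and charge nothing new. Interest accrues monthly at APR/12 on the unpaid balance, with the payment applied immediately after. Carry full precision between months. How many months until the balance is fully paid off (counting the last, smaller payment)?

Monthly rate r = 22.1%/12 = 1.84167% = 0.0184167.
While 2.5% of the post-interest balance exceeds $50.00, each month B ← (B·(1+r))·(1 − 0.025), i.e. B shrinks by the factor (1+r)·0.975 = 0.99296.
This holds for months 1–299. Entering month 300 the balance is $1,960.15; 2.5% of the post-interest balance is now below $50.00, so the flat $50.00 minimum applies from here.
From month 300 a fixed $50.00 at rate r clears $1,960.15 in 71 more payments. Total: 299 + 71 = 370 months.

370 months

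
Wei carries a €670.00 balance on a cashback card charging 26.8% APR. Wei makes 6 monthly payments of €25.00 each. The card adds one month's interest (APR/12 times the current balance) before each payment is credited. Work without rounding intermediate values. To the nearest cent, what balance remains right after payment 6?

Monthly rate r = 26.8%/12 = 2.23333% = 0.0223333.
Each month: B ← B·(1+r) − €25.00.
Month 1: interest €14.96; balance after payment €659.96.
Month 2: interest €14.74; balance after payment €649.70.
Month 3: interest €14.51; balance after payment €639.21.
Month 4: interest €14.28; balance after payment €628.49.
Month 5: interest €14.04; balance after payment €617.52.
Month 6: interest €13.79; balance after payment €606.32.

€606.32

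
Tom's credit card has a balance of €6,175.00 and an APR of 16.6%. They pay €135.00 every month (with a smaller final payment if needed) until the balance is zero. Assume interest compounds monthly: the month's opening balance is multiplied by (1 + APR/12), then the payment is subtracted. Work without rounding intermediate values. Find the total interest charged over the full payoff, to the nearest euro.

€3,668

Monthly rate r = 16.6%/12 = 1.38333% = 0.0138333.
Payoff takes n = ⌈−ln(1 − rB₀/P)/ln(1+r)⌉ = ⌈72.912⌉ = 73 payments; the last is €123.20.
Total paid = 72·€135.00 + €123.20 = €9,843.20.
Total interest = total paid − principal = €9,843.20 − €6,175.00 = €3,668.20.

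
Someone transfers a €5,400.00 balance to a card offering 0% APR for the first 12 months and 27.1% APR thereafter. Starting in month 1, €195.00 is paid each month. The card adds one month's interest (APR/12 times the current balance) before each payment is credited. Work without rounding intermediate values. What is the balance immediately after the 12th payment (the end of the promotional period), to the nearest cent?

Promo months 1–12 at r₀ = 0%/12 = 0; months 13+ at r₁ = 27.1%/12 = 0.0225833.
After month 12 (no interest yet): B = €5,400.00 − 12·€195.00 = €3,060.00.

€3,060.00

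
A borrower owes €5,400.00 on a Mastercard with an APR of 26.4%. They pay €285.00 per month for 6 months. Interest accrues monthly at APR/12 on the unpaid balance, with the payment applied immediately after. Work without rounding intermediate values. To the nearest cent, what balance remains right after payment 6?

Monthly rate r = 26.4%/12 = 2.2% = 0.022.
Each month: B ← B·(1+r) − €285.00.
Month 1: interest €118.80; balance after payment €5,233.80.
Month 2: interest €115.14; balance after payment €5,063.94.
Month 3: interest €111.41; balance after payment €4,890.35.
Month 4: interest €107.59; balance after payment €4,712.94.
Month 5: interest €103.68; balance after payment €4,531.62.
Month 6: interest €99.70; balance after payment €4,346.32.

€4,346.32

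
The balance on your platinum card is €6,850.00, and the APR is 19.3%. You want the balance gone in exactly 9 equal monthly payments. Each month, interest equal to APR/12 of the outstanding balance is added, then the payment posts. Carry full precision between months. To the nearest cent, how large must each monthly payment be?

Monthly rate r = 19.3%/12 = 1.60833% = 0.0160833.
Level-payment amortization: P = B₀·r / (1 − (1+r)^(−n)) = 6850.00·0.0160833 / (1 − 1.01608^(−9)).
Denominator 1 − (1+r)^(−9) = 0.133764356.
P = 110.171 / 0.133764356 ≈ 823.62.

€823.62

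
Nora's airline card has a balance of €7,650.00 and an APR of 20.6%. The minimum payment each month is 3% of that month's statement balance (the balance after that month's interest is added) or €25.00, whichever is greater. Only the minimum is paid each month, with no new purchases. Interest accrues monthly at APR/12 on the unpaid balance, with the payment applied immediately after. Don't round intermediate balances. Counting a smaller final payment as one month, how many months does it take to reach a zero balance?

215 months

Monthly rate r = 20.6%/12 = 1.71667% = 0.0171667.
While 3% of the post-interest balance exceeds €25.00, each month B ← (B·(1+r))·(1 − 0.03), i.e. B shrinks by the factor (1+r)·0.97 = 0.98665.
This holds for months 1–167. Entering month 168 the balance is €811.01; 3% of the post-interest balance is now below €25.00, so the flat €25.00 minimum applies from here.
From month 168 a fixed €25.00 at rate r clears €811.01 in 48 more payments. Total: 167 + 48 = 215 months.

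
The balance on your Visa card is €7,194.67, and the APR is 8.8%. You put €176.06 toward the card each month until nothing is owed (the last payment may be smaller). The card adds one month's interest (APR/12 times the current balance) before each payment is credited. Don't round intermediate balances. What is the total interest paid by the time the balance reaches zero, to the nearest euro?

€1,389

Monthly rate r = 8.8%/12 = 0.733333% = 0.00733333.
Payoff takes n = ⌈−ln(1 − rB₀/P)/ln(1+r)⌉ = ⌈48.752⌉ = 49 payments; the last is €132.56.
Total paid = 48·€176.06 + €132.56 = €8,583.44.
Total interest = total paid − principal = €8,583.44 − €7,194.67 = €1,388.77.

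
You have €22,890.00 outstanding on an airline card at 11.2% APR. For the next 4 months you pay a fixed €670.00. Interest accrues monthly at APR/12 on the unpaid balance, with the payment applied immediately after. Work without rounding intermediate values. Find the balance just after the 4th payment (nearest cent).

€21,038.84

Monthly rate r = 11.2%/12 = 0.933333% = 0.00933333.
Each month: B ← B·(1+r) − €670.00.
Month 1: interest €213.64; balance after payment €22,433.64.
Month 2: interest €209.38; balance after payment €21,973.02.
Month 3: interest €205.08; balance after payment €21,508.10.
Month 4: interest €200.74; balance after payment €21,038.84.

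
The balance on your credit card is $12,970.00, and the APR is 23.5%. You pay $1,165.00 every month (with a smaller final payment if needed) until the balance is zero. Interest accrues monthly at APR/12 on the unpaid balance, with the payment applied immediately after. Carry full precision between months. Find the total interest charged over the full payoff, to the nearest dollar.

$1,805

Monthly rate r = 23.5%/12 = 1.95833% = 0.0195833.
Payoff takes n = ⌈−ln(1 − rB₀/P)/ln(1+r)⌉ = ⌈12.681⌉ = 13 payments; the last is $795.40.
Total paid = 12·$1,165.00 + $795.40 = $14,775.40.
Total interest = total paid − principal = $14,775.40 − $12,970.00 = $1,805.40.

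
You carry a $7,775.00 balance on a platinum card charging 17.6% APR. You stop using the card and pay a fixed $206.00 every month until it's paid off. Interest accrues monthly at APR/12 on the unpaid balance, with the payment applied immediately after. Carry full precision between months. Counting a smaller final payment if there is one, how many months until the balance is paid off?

56 months

Monthly rate r = 17.6%/12 = 1.46667% = 0.0146667.
Recurrence: B ← B·(1+r) − $206.00.
Month 1: interest $114.03; balance after payment $7,683.03.
Month 2: interest $112.68; balance after payment $7,589.72.
Closed form: n = −ln(1 − rB₀/P)/ln(1+r) = −ln(0.44644)/ln(1.01467) ≈ 55.387, so the balance reaches zero during payment 56.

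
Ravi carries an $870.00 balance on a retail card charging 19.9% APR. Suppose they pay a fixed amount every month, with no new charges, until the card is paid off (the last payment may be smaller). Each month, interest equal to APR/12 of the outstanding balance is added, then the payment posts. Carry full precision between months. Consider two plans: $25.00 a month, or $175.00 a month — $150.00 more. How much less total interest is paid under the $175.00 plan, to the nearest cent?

Monthly rate r = 19.9%/12 = 1.65833% = 0.0165833.
At $25.00/mo: n = ⌈−ln(1 − rB₀/P)/ln(1+r)⌉ = 53 payments (last $8.19); total interest = total paid − $870.00 = $438.19.
At $175.00/mo: 6 payments (last $40.73); total interest $45.73.
Interest saved = $438.19 − $45.73 = $392.46.

$392.46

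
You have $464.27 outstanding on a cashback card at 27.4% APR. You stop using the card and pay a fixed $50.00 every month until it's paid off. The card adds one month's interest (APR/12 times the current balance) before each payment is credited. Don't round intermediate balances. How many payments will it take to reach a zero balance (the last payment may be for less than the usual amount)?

11 months

Monthly rate r = 27.4%/12 = 2.28333% = 0.0228333.
Recurrence: B ← B·(1+r) − $50.00.
Month 1: interest $10.60; balance after payment $424.87.
Month 2: interest $9.70; balance after payment $384.57.
Closed form: n = −ln(1 − rB₀/P)/ln(1+r) = −ln(0.78798)/ln(1.02283) ≈ 10.554, so the balance reaches zero during payment 11.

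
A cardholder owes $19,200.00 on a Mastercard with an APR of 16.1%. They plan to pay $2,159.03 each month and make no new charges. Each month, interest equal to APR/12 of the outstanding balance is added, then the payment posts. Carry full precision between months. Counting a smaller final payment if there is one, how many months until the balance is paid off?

10 months

Monthly rate r = 16.1%/12 = 1.34167% = 0.0134167.
Recurrence: B ← B·(1+r) − $2,159.03.
Month 1: interest $257.60; balance after payment $17,298.57.
Month 2: interest $232.09; balance after payment $15,371.63.
Closed form: n = −ln(1 − rB₀/P)/ln(1+r) = −ln(0.88069)/ln(1.01342) ≈ 9.533, so the balance reaches zero during payment 10.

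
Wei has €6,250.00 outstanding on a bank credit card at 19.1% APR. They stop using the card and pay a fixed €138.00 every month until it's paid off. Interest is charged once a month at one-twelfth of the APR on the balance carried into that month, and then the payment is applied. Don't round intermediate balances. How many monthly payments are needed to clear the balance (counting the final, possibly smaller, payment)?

Monthly rate r = 19.1%/12 = 1.59167% = 0.0159167.
Recurrence: B ← B·(1+r) − €138.00.
Month 1: interest €99.48; balance after payment €6,211.48.
Month 2: interest €98.87; balance after payment €6,172.35.
Closed form: n = −ln(1 − rB₀/P)/ln(1+r) = −ln(0.27914)/ln(1.01592) ≈ 80.807, so the balance reaches zero during payment 81.

81 payments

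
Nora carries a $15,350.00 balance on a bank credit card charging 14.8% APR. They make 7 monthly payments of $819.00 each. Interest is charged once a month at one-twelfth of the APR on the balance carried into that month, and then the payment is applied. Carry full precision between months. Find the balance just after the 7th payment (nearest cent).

Monthly rate r = 14.8%/12 = 1.23333% = 0.0123333.
Each month: B ← B·(1+r) − $819.00.
Month 1: interest $189.32; balance after payment $14,720.32.
Month 2: interest $181.55; balance after payment $14,082.87.
Month 3: interest $173.69; balance after payment $13,437.56.
Month 4: interest $165.73; balance after payment $12,784.29.
Month 5: interest $157.67; balance after payment $12,122.96.
Month 6: interest $149.52; balance after payment $11,453.48.
Month 7: interest $141.26; balance after payment $10,775.73.

$10,775.73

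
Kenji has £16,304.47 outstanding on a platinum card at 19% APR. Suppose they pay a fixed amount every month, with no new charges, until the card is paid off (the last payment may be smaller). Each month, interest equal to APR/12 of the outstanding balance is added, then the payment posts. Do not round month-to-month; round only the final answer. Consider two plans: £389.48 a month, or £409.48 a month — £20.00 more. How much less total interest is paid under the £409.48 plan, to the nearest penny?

£1,005.38

Monthly rate r = 19%/12 = 1.58333% = 0.0158333.
At £389.48/mo: n = ⌈−ln(1 − rB₀/P)/ln(1+r)⌉ = 70 payments (last £79.57); total interest = total paid − £16,304.47 = £10,649.22.
At £409.48/mo: 64 payments (last £151.07); total interest £9,643.84.
Interest saved = £10,649.22 − £9,643.84 = £1,005.38.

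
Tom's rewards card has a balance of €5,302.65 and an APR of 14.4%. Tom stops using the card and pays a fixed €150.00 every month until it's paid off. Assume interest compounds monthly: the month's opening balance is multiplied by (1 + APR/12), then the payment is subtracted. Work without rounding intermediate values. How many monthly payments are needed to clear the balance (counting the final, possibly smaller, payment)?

Monthly rate r = 14.4%/12 = 1.2% = 0.012.
Recurrence: B ← B·(1+r) − €150.00.
Month 1: interest €63.63; balance after payment €5,216.28.
Month 2: interest €62.60; balance after payment €5,128.88.
Closed form: n = −ln(1 − rB₀/P)/ln(1+r) = −ln(0.57579)/ln(1.012) ≈ 46.277, so the balance reaches zero during payment 47.

47 payments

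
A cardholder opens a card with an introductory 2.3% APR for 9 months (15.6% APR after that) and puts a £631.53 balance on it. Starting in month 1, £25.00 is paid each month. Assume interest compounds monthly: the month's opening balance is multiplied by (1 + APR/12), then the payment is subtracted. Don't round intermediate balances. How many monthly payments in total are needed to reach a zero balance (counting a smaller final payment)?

28 months

Promo months 1–9 at r₀ = 2.3%/12 = 0.00191667; months 10+ at r₁ = 15.6%/12 = 0.013.
After month 9: iterate B ← B·(1+r₀) − £25.00 for 9 months → £415.78.
Then at r₁ with £25.00/mo: n₂ = −ln(1 − r₁·B/P)/ln(1+r₁) ≈ 18.86 → 19 more payments.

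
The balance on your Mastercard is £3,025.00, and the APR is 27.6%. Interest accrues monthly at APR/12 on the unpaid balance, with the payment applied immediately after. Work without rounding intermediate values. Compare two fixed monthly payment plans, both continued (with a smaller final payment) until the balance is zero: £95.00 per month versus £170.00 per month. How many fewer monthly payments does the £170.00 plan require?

Monthly rate r = 27.6%/12 = 2.3% = 0.023.
At £95.00/mo: n = ⌈−ln(1 − rB₀/P)/ln(1+r)⌉ = 58 payments (last £91.92); total interest = total paid − £3,025.00 = £2,481.92.
At £170.00/mo: 24 payments (last £25.51); total interest £910.51.
Payments saved = 58 − 24 = 34.

34 fewer payments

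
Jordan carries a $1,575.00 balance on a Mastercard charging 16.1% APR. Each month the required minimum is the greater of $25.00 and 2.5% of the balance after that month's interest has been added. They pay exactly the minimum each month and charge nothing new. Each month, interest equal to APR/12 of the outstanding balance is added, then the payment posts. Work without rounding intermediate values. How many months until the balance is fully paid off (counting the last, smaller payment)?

96 months

Monthly rate r = 16.1%/12 = 1.34167% = 0.0134167.
While 2.5% of the post-interest balance exceeds $25.00, each month B ← (B·(1+r))·(1 − 0.025), i.e. B shrinks by the factor (1+r)·0.975 = 0.98808.
This holds for months 1–39. Entering month 40 the balance is $986.72; 2.5% of the post-interest balance is now below $25.00, so the flat $25.00 minimum applies from here.
From month 40 a fixed $25.00 at rate r clears $986.72 in 57 more payments. Total: 39 + 57 = 96 months.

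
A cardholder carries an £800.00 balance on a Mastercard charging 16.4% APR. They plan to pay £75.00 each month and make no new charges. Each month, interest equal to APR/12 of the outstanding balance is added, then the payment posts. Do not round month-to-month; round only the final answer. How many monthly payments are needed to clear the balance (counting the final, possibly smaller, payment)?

12 months

Monthly rate r = 16.4%/12 = 1.36667% = 0.0136667.
Recurrence: B ← B·(1+r) − £75.00.
Month 1: interest £10.93; balance after payment £735.93.
Month 2: interest £10.06; balance after payment £670.99.
Closed form: n = −ln(1 − rB₀/P)/ln(1+r) = −ln(0.85422)/ln(1.01367) ≈ 11.608, so the balance reaches zero during payment 12.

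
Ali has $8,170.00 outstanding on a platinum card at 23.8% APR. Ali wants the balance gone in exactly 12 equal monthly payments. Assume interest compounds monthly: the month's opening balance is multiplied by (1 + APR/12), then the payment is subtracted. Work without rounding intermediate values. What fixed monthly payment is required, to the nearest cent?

Monthly rate r = 23.8%/12 = 1.98333% = 0.0198333.
Level-payment amortization: P = B₀·r / (1 − (1+r)^(−n)) = 8170.00·0.0198333 / (1 − 1.01983^(−12)).
Denominator 1 − (1+r)^(−12) = 0.209959116.
P = 162.038 / 0.209959116 ≈ 771.76.

$771.76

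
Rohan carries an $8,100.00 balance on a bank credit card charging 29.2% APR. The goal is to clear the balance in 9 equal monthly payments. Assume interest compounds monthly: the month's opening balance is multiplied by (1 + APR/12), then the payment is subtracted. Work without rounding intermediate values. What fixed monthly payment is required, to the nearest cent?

$1,013.01

Monthly rate r = 29.2%/12 = 2.43333% = 0.0243333.
Level-payment amortization: P = B₀·r / (1 − (1+r)^(−n)) = 8100.00·0.0243333 / (1 − 1.02433^(−9)).
Denominator 1 − (1+r)^(−9) = 0.194569169.
P = 197.1 / 0.194569169 ≈ 1013.01.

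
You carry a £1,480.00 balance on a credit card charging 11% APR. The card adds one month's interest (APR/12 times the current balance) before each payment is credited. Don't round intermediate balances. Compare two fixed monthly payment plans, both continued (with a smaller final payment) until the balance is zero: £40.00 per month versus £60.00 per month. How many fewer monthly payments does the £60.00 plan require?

Monthly rate r = 11%/12 = 0.916667% = 0.00916667.
At £40.00/mo: n = ⌈−ln(1 − rB₀/P)/ln(1+r)⌉ = 46 payments (last £15.97); total interest = total paid − £1,480.00 = £335.97.
At £60.00/mo: 29 payments (last £5.48); total interest £205.48.
Payments saved = 46 − 29 = 17.

17 fewer payments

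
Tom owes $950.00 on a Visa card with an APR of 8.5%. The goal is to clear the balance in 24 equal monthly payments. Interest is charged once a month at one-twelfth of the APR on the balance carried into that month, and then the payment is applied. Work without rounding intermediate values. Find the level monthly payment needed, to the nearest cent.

Monthly rate r = 8.5%/12 = 0.708333% = 0.00708333.
Level-payment amortization: P = B₀·r / (1 − (1+r)^(−n)) = 950.00·0.00708333 / (1 − 1.00708^(−24)).
Denominator 1 − (1+r)^(−24) = 0.155829461.
P = 6.72917 / 0.155829461 ≈ 43.18.

$43.18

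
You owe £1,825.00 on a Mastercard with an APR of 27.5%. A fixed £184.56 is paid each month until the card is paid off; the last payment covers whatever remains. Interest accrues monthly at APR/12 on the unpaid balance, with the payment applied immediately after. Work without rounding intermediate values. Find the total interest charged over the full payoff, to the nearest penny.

Monthly rate r = 27.5%/12 = 2.29167% = 0.0229167.
Payoff takes n = ⌈−ln(1 − rB₀/P)/ln(1+r)⌉ = ⌈11.341⌉ = 12 payments; the last is £63.45.
Total paid = 11·£184.56 + £63.45 = £2,093.61.
Total interest = total paid − principal = £2,093.61 − £1,825.00 = £268.61.

£268.61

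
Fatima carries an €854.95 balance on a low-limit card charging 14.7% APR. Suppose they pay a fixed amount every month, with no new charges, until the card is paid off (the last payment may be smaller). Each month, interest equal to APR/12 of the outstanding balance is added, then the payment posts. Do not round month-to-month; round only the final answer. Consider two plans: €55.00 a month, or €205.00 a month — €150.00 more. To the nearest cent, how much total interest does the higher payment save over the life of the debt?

Monthly rate r = 14.7%/12 = 1.225% = 0.01225.
At €55.00/mo: n = ⌈−ln(1 − rB₀/P)/ln(1+r)⌉ = 18 payments (last €19.30); total interest = total paid − €854.95 = €99.35.
At €205.00/mo: 5 payments (last €63.19); total interest €28.24.
Interest saved = €99.35 − €28.24 = €71.11.

€71.11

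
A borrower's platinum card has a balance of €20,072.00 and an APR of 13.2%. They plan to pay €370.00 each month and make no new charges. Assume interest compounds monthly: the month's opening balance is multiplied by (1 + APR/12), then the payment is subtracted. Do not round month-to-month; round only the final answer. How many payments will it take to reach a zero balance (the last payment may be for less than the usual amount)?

84 months

Monthly rate r = 13.2%/12 = 1.1% = 0.011.
Recurrence: B ← B·(1+r) − €370.00.
Month 1: interest €220.79; balance after payment €19,922.79.
Month 2: interest €219.15; balance after payment €19,771.94.
Closed form: n = −ln(1 − rB₀/P)/ln(1+r) = −ln(0.40326)/ln(1.011) ≈ 83.013, so the balance reaches zero during payment 84.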